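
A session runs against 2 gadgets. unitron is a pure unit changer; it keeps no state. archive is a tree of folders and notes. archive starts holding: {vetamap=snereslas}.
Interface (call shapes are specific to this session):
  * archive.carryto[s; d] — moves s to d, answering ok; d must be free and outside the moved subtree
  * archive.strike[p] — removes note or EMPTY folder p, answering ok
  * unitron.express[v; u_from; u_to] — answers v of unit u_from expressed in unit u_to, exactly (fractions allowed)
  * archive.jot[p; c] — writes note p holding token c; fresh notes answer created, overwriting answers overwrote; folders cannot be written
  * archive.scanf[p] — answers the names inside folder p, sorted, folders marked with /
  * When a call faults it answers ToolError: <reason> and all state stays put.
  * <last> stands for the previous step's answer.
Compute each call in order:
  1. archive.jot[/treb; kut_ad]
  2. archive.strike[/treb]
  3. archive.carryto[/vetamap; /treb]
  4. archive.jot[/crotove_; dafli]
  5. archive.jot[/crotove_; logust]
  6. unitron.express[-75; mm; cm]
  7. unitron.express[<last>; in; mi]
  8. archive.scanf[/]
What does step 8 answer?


Answer: [crotove_, treb]

Derivation:
;; jot(/treb, kut_ad) => created
;; strike(/treb) => ok
;; carryto(/vetamap, /treb) => ok
;; jot(/crotove_, dafli) => created
;; jot(/crotove_, logust) => overwrote
;; express(-75, mm, cm) => -15/2
;; express(<last>, in, mi) => -1/8448
;; scanf(/) => [crotove_, treb]


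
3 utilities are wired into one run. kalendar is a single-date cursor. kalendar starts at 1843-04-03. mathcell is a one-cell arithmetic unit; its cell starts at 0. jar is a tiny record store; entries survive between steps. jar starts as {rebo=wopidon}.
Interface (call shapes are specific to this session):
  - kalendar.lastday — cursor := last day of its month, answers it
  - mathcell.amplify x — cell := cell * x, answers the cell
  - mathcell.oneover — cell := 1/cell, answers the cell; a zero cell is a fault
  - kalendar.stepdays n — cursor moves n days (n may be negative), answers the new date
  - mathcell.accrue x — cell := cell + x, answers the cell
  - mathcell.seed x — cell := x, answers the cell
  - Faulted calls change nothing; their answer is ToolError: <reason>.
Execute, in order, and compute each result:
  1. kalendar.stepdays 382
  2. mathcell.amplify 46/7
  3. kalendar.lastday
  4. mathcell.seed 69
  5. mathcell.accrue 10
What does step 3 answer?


Answer: 1844-04-30

Derivation:
-> stepdays(n=382)
<- 1844-04-19
-> amplify(x=46/7)
<- 0
-> lastday()
<- 1844-04-30
-> seed(x=69)
<- 69
-> accrue(x=10)
<- 79


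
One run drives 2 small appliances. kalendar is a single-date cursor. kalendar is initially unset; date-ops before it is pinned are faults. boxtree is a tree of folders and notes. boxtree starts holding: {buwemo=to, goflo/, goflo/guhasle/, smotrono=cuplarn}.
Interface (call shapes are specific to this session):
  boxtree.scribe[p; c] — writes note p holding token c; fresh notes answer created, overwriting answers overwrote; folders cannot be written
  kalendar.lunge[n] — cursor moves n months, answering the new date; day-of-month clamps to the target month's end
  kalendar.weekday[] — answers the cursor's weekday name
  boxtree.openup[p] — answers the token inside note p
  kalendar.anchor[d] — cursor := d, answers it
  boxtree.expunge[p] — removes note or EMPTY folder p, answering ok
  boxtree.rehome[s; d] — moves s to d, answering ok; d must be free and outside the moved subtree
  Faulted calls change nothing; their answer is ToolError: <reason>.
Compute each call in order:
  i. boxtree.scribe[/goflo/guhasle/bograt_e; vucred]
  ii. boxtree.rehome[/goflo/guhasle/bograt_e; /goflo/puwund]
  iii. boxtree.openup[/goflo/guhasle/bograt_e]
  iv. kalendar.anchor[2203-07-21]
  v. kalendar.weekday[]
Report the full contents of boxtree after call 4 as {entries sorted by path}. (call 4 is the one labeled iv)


Answer: {buwemo=to, goflo/, goflo/guhasle/, goflo/puwund=vucred, smotrono=cuplarn}

Derivation:
// 1. boxtree.scribe(p: /goflo/guhasle/bograt_e, c: vucred) == created
// 2. boxtree.rehome(s: /goflo/guhasle/bograt_e, d: /goflo/puwund) == ok
// 3. boxtree.openup(p: /goflo/guhasle/bograt_e) == ToolError: not found
// 4. kalendar.anchor(d: 2203-07-21) == 2203-07-21
// 5. kalendar.weekday() == Thursday


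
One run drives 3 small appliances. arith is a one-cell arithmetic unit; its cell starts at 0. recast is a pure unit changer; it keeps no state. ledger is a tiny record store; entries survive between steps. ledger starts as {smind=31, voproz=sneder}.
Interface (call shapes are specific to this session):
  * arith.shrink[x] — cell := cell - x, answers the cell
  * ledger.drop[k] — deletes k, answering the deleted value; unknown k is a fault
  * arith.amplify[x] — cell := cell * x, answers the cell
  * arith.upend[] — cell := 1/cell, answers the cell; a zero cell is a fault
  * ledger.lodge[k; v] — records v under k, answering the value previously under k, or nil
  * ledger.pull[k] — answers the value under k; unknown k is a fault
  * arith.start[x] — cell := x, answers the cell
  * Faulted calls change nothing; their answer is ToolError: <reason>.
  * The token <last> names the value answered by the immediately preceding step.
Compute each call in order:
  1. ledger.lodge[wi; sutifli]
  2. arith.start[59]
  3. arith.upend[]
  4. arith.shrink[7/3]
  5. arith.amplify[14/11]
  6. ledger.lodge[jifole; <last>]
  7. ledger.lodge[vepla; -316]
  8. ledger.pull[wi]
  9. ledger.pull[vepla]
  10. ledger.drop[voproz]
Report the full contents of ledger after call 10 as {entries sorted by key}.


Answer: {jifole=-5740/1947, smind=31, vepla=-316, wi=sutifli}

Derivation:
I try ledger.lodge with k: wi, v: sutifli, and see nil.
I call arith.start with x: 59, giving 59.
Using arith.upend, which returns 1/59.
Invoking arith.shrink with x: 7/3, — result: -410/177.
I use arith.amplify with x: 14/11, and observe -5740/1947.
I run ledger.lodge with k: jifole, v: <last>, and see nil.
I use ledger.lodge with k: vepla, v: -316, and observe nil.
Invoking ledger.pull with k: wi, — result: sutifli.
I try ledger.pull with k: vepla: -316.
I call ledger.drop with k: voproz, and see sneder.


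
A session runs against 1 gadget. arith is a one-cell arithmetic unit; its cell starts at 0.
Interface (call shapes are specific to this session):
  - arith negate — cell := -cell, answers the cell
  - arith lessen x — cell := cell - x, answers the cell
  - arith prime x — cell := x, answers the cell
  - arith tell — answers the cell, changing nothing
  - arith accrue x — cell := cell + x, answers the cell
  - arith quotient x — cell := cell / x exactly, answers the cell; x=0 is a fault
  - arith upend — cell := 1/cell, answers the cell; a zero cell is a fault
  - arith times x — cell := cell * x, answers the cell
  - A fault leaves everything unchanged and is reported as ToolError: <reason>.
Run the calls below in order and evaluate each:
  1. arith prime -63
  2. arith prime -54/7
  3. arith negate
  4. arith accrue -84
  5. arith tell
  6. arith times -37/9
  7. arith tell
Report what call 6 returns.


Answer: 6586/21

Derivation:
-- arith prime(x='-63') : -63
-- arith prime(x='-54/7') : -54/7
-- arith negate() : 54/7
-- arith accrue(x='-84') : -534/7
-- arith tell() : -534/7
-- arith times(x='-37/9') : 6586/21
-- arith tell() : 6586/21


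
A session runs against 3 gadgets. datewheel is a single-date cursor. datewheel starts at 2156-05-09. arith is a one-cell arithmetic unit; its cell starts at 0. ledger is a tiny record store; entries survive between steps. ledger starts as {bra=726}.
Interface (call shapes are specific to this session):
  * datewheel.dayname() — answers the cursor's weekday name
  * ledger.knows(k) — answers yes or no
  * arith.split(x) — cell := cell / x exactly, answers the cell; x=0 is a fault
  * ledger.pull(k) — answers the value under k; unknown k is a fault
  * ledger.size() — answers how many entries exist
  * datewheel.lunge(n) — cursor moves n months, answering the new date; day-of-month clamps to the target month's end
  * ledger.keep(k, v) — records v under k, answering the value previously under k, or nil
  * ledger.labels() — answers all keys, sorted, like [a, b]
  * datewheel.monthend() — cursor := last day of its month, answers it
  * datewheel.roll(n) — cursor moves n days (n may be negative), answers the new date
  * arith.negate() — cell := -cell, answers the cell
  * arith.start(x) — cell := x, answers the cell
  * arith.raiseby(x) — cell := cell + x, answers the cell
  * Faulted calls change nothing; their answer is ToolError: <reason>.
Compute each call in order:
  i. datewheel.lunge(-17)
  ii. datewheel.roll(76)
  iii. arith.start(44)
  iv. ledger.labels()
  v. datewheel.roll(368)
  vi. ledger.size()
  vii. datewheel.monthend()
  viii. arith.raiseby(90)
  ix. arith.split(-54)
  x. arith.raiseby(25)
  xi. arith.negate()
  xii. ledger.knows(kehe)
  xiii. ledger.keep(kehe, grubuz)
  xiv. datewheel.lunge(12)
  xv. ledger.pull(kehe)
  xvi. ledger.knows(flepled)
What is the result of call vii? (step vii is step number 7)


Answer: 2156-02-29

Derivation:
Step: datewheel.lunge[n='-17']
Result: 2154-12-09
Step: datewheel.roll[n='76']
Result: 2155-02-23
Step: arith.start[x='44']
Result: 44
Step: ledger.labels[]
Result: [bra]
Step: datewheel.roll[n='368']
Result: 2156-02-26
Step: ledger.size[]
Result: 1
Step: datewheel.monthend[]
Result: 2156-02-29
Step: arith.raiseby[x='90']
Result: 134
Step: arith.split[x='-54']
Result: -67/27
Step: arith.raiseby[x='25']
Result: 608/27
Step: arith.negate[]
Result: -608/27
Step: ledger.knows[k='kehe']
Result: no
Step: ledger.keep[k='kehe'; v='grubuz']
Result: nil
Step: datewheel.lunge[n='12']
Result: 2157-02-28
Step: ledger.pull[k='kehe']
Result: grubuz
Step: ledger.knows[k='flepled']
Result: no


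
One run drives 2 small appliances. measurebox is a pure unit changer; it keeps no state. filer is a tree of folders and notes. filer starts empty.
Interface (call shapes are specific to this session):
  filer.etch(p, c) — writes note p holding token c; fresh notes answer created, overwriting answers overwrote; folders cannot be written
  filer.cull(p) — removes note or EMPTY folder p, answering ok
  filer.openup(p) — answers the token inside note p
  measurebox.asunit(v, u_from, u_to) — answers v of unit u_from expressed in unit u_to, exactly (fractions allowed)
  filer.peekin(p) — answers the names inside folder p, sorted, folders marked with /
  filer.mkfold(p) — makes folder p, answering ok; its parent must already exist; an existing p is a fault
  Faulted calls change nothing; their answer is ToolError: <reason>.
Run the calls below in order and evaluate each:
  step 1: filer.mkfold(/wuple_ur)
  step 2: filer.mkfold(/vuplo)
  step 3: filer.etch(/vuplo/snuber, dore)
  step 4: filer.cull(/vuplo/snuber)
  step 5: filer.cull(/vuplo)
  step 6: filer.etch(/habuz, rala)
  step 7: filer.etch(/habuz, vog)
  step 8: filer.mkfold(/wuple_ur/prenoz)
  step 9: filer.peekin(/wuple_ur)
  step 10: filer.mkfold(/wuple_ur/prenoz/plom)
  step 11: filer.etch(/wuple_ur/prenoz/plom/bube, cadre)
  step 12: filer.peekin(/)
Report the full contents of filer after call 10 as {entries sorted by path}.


Answer: {habuz=vog, wuple_ur/, wuple_ur/prenoz/, wuple_ur/prenoz/plom/}

Derivation:
>> filer.mkfold(p→/wuple_ur)
<< ok
>> filer.mkfold(p→/vuplo)
<< ok
>> filer.etch(p→/vuplo/snuber, c→dore)
<< created
>> filer.cull(p→/vuplo/snuber)
<< ok
>> filer.cull(p→/vuplo)
<< ok
>> filer.etch(p→/habuz, c→rala)
<< created
>> filer.etch(p→/habuz, c→vog)
<< overwrote
>> filer.mkfold(p→/wuple_ur/prenoz)
<< ok
>> filer.peekin(p→/wuple_ur)
<< [prenoz/]
>> filer.mkfold(p→/wuple_ur/prenoz/plom)
<< ok
>> filer.etch(p→/wuple_ur/prenoz/plom/bube, c→cadre)
<< created
>> filer.peekin(p→/)
<< [habuz, wuple_ur/]


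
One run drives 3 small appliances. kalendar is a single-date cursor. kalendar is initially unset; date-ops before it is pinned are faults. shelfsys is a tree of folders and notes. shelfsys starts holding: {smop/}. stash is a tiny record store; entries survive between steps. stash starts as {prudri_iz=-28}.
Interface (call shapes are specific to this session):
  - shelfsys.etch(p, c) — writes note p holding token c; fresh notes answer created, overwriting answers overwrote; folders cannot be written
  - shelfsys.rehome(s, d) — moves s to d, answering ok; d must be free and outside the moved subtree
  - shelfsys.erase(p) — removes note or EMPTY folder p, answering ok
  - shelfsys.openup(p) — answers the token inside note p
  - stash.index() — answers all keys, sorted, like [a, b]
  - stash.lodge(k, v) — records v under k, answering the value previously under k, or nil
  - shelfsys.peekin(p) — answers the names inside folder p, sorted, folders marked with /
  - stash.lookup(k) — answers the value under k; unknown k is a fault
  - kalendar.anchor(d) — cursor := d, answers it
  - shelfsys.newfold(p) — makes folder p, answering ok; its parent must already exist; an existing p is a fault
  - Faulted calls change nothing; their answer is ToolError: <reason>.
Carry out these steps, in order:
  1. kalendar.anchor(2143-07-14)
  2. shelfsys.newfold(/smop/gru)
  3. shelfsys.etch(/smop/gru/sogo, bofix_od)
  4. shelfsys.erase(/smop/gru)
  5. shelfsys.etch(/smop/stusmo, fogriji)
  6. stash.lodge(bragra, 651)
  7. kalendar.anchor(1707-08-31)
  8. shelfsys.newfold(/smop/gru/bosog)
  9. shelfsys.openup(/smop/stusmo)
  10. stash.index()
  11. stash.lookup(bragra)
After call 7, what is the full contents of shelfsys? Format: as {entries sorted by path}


$ kalendar.anchor d='2143-07-14'
:: 2143-07-14
$ shelfsys.newfold p='/smop/gru'
:: ok
$ shelfsys.etch p='/smop/gru/sogo' c='bofix_od'
:: created
$ shelfsys.erase p='/smop/gru'
:: ToolError: not empty
$ shelfsys.etch p='/smop/stusmo' c='fogriji'
:: created
$ stash.lodge k='bragra' v='651'
:: nil
$ kalendar.anchor d='1707-08-31'
:: 1707-08-31
$ shelfsys.newfold p='/smop/gru/bosog'
:: ok
$ shelfsys.openup p='/smop/stusmo'
:: fogriji
$ stash.index
:: [bragra, prudri_iz]
$ stash.lookup k='bragra'
:: 651

Answer: {smop/, smop/gru/, smop/gru/sogo=bofix_od, smop/stusmo=fogriji}


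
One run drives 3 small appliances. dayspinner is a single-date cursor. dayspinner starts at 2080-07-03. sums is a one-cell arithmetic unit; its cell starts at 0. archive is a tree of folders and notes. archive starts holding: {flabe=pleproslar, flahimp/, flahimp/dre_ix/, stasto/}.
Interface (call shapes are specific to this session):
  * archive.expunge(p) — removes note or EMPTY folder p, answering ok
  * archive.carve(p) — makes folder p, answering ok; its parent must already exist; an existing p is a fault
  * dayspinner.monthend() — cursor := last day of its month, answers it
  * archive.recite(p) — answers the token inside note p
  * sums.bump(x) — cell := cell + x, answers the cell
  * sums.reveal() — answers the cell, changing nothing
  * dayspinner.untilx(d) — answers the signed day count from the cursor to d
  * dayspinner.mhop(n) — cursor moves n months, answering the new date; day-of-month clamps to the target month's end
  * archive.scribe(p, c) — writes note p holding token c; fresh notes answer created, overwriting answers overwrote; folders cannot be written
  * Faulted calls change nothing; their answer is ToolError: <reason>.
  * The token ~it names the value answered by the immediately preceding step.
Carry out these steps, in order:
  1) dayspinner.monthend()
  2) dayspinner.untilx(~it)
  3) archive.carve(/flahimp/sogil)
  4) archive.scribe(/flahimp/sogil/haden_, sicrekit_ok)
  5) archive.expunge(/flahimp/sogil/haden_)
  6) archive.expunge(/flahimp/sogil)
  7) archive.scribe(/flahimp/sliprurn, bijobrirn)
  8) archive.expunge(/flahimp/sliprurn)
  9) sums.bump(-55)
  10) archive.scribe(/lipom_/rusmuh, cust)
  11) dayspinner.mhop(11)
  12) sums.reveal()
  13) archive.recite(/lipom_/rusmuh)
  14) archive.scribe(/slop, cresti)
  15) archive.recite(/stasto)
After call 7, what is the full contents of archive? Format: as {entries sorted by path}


==> monthend()
<== 2080-07-31
==> untilx(~it)
<== 0
==> carve(/flahimp/sogil)
<== ok
==> scribe(/flahimp/sogil/haden_, sicrekit_ok)
<== created
==> expunge(/flahimp/sogil/haden_)
<== ok
==> expunge(/flahimp/sogil)
<== ok
==> scribe(/flahimp/sliprurn, bijobrirn)
<== created
==> expunge(/flahimp/sliprurn)
<== ok
==> bump(-55)
<== -55
==> scribe(/lipom_/rusmuh, cust)
<== ToolError: no parent
==> mhop(11)
<== 2081-06-30
==> reveal()
<== -55
==> recite(/lipom_/rusmuh)
<== ToolError: not found
==> scribe(/slop, cresti)
<== created
==> recite(/stasto)
<== ToolError: is a directory

Answer: {flabe=pleproslar, flahimp/, flahimp/dre_ix/, flahimp/sliprurn=bijobrirn, stasto/}


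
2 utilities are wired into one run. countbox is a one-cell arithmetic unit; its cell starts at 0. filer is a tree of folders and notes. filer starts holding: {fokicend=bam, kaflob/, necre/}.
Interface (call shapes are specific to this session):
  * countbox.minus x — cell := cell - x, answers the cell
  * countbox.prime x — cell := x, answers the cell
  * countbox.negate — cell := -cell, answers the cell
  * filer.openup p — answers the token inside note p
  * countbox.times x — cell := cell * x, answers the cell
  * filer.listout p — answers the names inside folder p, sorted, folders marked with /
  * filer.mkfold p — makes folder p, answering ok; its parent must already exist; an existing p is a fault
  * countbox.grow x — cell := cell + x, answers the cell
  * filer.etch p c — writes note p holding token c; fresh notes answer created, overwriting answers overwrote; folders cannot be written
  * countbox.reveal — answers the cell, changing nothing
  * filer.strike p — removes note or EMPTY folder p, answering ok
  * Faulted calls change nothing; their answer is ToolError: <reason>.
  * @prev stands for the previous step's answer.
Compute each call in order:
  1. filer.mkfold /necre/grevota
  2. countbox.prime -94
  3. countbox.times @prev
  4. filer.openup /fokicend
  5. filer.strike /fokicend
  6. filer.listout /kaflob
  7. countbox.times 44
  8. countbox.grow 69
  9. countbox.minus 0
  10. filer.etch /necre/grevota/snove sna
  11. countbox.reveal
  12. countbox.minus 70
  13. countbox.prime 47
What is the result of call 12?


Answer: 388783

Derivation:
Do: filer.mkfold[p: /necre/grevota]
See: ok
Do: countbox.prime[x: -94]
See: -94
Do: countbox.times[x: @prev]
See: 8836
Do: filer.openup[p: /fokicend]
See: bam
Do: filer.strike[p: /fokicend]
See: ok
Do: filer.listout[p: /kaflob]
See: []
Do: countbox.times[x: 44]
See: 388784
Do: countbox.grow[x: 69]
See: 388853
Do: countbox.minus[x: 0]
See: 388853
Do: filer.etch[p: /necre/grevota/snove; c: sna]
See: created
Do: countbox.reveal[]
See: 388853
Do: countbox.minus[x: 70]
See: 388783
Do: countbox.prime[x: 47]
See: 47


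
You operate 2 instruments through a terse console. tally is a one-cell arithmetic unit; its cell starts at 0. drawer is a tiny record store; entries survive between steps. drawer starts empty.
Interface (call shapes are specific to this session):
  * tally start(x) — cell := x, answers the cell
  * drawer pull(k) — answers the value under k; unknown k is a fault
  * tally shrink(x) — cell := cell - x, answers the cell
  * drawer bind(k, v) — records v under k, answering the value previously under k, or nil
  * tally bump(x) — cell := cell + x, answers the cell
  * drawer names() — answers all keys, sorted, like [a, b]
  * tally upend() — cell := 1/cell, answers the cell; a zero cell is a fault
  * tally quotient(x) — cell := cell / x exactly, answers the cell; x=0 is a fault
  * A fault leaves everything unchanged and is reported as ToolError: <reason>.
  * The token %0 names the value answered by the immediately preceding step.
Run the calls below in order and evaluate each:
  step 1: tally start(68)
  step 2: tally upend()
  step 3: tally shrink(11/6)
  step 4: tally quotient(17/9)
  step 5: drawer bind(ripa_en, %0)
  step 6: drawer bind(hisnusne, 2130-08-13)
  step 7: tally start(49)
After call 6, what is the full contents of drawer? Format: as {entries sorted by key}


Answer: {hisnusne=2130-08-13, ripa_en=-1113/1156}

Derivation:
! tally start(x=68) -> 68
! tally upend() -> 1/68
! tally shrink(x=11/6) -> -371/204
! tally quotient(x=17/9) -> -1113/1156
! drawer bind(k=ripa_en, v=%0) -> nil
! drawer bind(k=hisnusne, v=2130-08-13) -> nil
! tally start(x=49) -> 49


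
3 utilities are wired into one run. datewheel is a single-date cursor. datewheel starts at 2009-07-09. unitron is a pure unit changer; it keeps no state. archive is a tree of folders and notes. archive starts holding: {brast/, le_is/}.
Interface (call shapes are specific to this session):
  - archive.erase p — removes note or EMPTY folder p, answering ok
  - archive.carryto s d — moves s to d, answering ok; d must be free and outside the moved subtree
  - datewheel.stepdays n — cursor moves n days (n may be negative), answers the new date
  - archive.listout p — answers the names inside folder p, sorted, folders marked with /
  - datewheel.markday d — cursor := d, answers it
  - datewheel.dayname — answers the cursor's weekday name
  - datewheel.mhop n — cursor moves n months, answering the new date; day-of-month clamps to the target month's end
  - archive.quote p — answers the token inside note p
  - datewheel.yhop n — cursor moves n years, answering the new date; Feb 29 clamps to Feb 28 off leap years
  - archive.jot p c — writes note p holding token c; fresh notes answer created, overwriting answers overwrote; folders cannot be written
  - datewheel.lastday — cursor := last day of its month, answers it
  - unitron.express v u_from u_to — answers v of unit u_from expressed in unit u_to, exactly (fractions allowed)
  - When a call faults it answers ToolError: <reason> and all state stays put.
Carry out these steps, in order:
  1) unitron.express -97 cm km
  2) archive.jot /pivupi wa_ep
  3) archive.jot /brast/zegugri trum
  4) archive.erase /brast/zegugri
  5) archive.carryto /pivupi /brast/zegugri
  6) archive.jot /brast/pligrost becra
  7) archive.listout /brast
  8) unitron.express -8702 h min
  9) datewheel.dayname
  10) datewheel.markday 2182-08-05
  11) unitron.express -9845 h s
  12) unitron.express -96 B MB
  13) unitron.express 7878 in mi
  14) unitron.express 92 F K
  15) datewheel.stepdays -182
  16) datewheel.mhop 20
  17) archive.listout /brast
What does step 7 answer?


Answer: [pligrost, zegugri]

Derivation:
→ unitron.express(v: -97, u_from: cm, u_to: km)
← -97/100000
→ archive.jot(p: /pivupi, c: wa_ep)
← created
→ archive.jot(p: /brast/zegugri, c: trum)
← created
→ archive.erase(p: /brast/zegugri)
← ok
→ archive.carryto(s: /pivupi, d: /brast/zegugri)
← ok
→ archive.jot(p: /brast/pligrost, c: becra)
← created
→ archive.listout(p: /brast)
← [pligrost, zegugri]
→ unitron.express(v: -8702, u_from: h, u_to: min)
← -522120
→ datewheel.dayname()
← Thursday
→ datewheel.markday(d: 2182-08-05)
← 2182-08-05
→ unitron.express(v: -9845, u_from: h, u_to: s)
← -35442000
→ unitron.express(v: -96, u_from: B, u_to: MB)
← -3/31250
→ unitron.express(v: 7878, u_from: in, u_to: mi)
← 1313/10560
→ unitron.express(v: 92, u_from: F, u_to: K)
← 18389/60
→ datewheel.stepdays(n: -182)
← 2182-02-04
→ datewheel.mhop(n: 20)
← 2183-10-04
→ archive.listout(p: /brast)
← [pligrost, zegugri]


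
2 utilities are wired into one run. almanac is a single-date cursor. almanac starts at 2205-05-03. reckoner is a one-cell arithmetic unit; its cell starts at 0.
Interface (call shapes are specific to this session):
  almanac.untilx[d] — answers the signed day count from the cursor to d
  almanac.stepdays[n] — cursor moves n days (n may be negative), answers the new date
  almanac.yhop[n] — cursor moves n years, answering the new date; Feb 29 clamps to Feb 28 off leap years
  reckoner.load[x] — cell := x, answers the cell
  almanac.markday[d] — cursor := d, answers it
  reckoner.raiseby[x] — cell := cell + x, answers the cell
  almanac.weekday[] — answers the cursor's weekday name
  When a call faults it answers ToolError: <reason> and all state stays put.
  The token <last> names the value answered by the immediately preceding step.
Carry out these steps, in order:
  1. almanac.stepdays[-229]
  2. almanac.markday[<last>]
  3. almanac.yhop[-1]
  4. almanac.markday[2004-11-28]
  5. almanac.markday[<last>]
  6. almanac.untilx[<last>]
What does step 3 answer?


# almanac.stepdays(n=-229) ~> 2204-09-16
# almanac.markday(d=<last>) ~> 2204-09-16
# almanac.yhop(n=-1) ~> 2203-09-16
# almanac.markday(d=2004-11-28) ~> 2004-11-28
# almanac.markday(d=<last>) ~> 2004-11-28
# almanac.untilx(d=<last>) ~> 0

Answer: 2203-09-16


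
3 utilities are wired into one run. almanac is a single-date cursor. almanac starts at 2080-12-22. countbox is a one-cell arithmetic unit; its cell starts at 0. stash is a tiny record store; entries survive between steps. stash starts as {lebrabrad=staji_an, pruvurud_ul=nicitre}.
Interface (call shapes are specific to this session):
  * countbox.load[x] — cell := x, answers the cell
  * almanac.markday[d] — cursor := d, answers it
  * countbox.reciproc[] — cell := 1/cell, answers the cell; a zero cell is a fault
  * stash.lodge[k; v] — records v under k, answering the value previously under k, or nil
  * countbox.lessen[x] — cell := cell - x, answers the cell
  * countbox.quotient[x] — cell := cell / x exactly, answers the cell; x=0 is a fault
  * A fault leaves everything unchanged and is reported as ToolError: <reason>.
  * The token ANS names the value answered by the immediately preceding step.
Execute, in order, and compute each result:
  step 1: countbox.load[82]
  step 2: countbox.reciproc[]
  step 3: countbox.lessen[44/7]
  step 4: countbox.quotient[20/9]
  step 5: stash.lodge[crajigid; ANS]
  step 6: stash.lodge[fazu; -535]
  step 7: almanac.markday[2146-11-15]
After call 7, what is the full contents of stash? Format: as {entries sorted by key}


Answer: {crajigid=-32409/11480, fazu=-535, lebrabrad=staji_an, pruvurud_ul=nicitre}

Derivation:
·→ countbox.load(x: 82)
·← 82
·→ countbox.reciproc()
·← 1/82
·→ countbox.lessen(x: 44/7)
·← -3601/574
·→ countbox.quotient(x: 20/9)
·← -32409/11480
·→ stash.lodge(k: crajigid, v: ANS)
·← nil
·→ stash.lodge(k: fazu, v: -535)
·← nil
·→ almanac.markday(d: 2146-11-15)
·← 2146-11-15


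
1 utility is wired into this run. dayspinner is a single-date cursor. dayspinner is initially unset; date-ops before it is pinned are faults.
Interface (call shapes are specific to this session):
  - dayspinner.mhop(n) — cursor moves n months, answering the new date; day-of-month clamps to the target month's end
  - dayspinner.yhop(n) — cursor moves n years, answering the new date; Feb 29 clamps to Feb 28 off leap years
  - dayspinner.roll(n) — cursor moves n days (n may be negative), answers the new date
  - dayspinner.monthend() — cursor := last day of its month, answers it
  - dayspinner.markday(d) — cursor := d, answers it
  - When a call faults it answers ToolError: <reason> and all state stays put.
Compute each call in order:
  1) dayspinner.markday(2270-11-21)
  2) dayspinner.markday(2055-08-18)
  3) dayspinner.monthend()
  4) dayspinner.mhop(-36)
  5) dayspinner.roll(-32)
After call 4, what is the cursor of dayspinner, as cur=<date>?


-> dayspinner.markday(2270-11-21)
<- 2270-11-21
-> dayspinner.markday(2055-08-18)
<- 2055-08-18
-> dayspinner.monthend()
<- 2055-08-31
-> dayspinner.mhop(-36)
<- 2052-08-31
-> dayspinner.roll(-32)
<- 2052-07-30

Answer: cur=2052-08-31


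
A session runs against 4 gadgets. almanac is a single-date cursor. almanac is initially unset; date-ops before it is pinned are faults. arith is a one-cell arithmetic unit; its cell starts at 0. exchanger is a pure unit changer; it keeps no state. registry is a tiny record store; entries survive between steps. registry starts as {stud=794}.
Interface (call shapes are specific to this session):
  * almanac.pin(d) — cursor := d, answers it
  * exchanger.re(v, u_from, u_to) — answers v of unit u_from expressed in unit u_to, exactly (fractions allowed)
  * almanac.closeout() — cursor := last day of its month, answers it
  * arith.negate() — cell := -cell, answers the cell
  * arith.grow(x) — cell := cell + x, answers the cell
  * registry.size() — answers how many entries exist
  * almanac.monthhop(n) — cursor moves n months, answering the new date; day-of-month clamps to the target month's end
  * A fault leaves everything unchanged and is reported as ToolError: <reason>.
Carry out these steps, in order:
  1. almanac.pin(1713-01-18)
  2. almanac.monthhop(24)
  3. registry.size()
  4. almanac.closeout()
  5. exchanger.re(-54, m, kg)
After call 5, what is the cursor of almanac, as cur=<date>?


Do: almanac.pin[d: 1713-01-18]
See: 1713-01-18
Do: almanac.monthhop[n: 24]
See: 1715-01-18
Do: registry.size[]
See: 1
Do: almanac.closeout[]
See: 1715-01-31
Do: exchanger.re[v: -54; u_from: m; u_to: kg]
See: ToolError: incompatible units

Answer: cur=1715-01-31


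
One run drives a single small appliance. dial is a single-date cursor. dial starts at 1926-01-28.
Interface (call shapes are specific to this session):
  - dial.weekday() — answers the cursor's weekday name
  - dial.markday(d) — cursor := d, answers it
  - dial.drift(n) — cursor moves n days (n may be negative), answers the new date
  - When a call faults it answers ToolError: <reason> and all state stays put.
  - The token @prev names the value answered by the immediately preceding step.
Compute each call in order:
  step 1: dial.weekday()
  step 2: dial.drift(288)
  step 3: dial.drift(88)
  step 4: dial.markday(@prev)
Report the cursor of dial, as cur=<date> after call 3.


Answer: cur=1927-02-08

Derivation:
I use dial.weekday(), giving Thursday.
Using dial.drift(n→288), and observe 1926-11-12.
Then dial.drift(n→88), → 1927-02-08.
Next I call dial.markday(d→@prev), giving 1927-02-08.


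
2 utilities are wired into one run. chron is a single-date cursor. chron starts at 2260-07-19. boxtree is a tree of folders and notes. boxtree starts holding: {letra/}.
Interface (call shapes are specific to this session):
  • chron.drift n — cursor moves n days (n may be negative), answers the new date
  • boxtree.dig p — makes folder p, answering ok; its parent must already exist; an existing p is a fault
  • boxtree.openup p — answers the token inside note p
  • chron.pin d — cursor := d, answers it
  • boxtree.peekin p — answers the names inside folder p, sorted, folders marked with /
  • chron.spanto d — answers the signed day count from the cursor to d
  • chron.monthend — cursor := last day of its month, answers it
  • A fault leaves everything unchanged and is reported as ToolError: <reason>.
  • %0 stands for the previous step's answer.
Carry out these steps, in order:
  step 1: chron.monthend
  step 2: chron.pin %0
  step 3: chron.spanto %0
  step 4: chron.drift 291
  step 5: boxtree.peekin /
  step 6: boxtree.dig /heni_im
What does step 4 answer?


I invoke chron.monthend(), giving 2260-07-31.
I call chron.pin using %0, and observe 2260-07-31.
Then chron.spanto using %0, yielding 0.
Using chron.drift using 291: 2261-05-18.
Now I run boxtree.peekin using /, and observe [letra/].
I use boxtree.dig using /heni_im, giving ok.

Answer: 2261-05-18


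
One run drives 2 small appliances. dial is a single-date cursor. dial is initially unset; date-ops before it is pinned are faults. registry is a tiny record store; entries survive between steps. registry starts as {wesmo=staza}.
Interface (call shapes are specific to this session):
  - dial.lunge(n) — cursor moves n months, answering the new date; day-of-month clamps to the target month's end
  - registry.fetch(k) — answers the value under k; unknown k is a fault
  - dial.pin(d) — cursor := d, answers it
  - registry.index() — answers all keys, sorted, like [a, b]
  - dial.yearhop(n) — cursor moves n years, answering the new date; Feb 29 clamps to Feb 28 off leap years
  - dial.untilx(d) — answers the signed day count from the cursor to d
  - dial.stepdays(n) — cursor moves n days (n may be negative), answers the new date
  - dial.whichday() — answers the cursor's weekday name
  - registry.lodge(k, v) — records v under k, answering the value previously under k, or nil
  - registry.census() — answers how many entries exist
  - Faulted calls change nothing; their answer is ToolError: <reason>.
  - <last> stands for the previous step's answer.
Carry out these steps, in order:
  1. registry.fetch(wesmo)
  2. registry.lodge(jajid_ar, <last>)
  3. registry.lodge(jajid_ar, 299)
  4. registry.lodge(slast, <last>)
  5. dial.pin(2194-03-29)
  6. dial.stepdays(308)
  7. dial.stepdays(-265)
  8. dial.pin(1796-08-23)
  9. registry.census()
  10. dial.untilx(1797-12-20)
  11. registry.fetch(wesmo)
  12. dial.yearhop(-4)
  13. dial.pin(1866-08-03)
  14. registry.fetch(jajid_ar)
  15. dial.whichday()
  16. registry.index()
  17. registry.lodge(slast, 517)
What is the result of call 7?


I try fetch with k=wesmo, which returns staza.
Now I run lodge with k=jajid_ar, v=<last>, giving nil.
Calling lodge with k=jajid_ar, v=299, and get staza.
I run lodge with k=slast, v=<last>, which returns nil.
I invoke pin with d=2194-03-29, which returns 2194-03-29.
Invoking stepdays with n=308, which returns 2195-01-31.
Now I run stepdays with n=-265: 2194-05-11.
Invoking pin with d=1796-08-23, which returns 1796-08-23.
Then census(), which returns 3.
I use untilx with d=1797-12-20, and get 484.
I use fetch with k=wesmo, which returns staza.
I run yearhop with n=-4, — result: 1792-08-23.
I call pin with d=1866-08-03, which returns 1866-08-03.
Then fetch with k=jajid_ar, giving 299.
I invoke whichday, and get Friday.
I run index, yielding [jajid_ar, slast, wesmo].
Then lodge with k=slast, v=517, — result: staza.

Answer: 2194-05-11


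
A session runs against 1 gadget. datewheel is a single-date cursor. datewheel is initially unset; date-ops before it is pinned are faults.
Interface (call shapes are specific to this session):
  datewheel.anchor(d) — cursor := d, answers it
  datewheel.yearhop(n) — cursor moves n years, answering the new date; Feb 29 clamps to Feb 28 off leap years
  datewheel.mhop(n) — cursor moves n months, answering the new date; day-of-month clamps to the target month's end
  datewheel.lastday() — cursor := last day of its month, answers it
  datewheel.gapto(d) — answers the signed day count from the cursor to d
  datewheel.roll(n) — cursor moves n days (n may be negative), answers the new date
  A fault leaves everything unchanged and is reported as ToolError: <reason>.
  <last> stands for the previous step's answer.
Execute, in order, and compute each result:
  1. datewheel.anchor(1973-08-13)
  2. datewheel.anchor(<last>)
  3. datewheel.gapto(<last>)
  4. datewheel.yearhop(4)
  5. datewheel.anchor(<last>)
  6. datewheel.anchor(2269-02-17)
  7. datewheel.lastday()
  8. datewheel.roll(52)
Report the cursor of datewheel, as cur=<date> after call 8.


% datewheel.anchor d='1973-08-13'
= 1973-08-13
% datewheel.anchor d='<last>'
= 1973-08-13
% datewheel.gapto d='<last>'
= 0
% datewheel.yearhop n='4'
= 1977-08-13
% datewheel.anchor d='<last>'
= 1977-08-13
% datewheel.anchor d='2269-02-17'
= 2269-02-17
% datewheel.lastday
= 2269-02-28
% datewheel.roll n='52'
= 2269-04-21

Answer: cur=2269-04-21


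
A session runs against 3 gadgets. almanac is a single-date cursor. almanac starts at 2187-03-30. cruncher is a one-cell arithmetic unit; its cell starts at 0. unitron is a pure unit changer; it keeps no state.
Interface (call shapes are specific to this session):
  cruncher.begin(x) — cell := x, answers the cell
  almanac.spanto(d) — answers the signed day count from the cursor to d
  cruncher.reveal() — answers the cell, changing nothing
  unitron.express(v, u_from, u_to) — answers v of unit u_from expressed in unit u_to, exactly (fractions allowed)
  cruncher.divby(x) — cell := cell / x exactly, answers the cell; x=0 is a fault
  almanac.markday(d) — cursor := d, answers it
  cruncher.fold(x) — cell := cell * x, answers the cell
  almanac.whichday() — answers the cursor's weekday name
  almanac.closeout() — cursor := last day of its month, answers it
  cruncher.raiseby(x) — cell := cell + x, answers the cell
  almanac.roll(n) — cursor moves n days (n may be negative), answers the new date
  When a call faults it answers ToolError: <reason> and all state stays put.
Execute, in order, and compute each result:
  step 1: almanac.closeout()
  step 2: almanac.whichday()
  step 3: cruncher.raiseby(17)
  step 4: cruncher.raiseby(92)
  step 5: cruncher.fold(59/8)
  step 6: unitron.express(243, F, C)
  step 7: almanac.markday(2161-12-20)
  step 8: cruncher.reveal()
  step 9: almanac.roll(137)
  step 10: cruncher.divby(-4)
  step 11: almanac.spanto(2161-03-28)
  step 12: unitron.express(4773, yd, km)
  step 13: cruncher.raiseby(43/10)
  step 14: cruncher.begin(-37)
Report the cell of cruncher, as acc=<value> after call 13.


[in] almanac.closeout
= 2187-03-31
[in] almanac.whichday
= Saturday
[in] cruncher.raiseby 17
= 17
[in] cruncher.raiseby 92
= 109
[in] cruncher.fold 59/8
= 6431/8
[in] unitron.express 243 F C
= 1055/9
[in] almanac.markday 2161-12-20
= 2161-12-20
[in] cruncher.reveal
= 6431/8
[in] almanac.roll 137
= 2162-05-06
[in] cruncher.divby -4
= -6431/32
[in] almanac.spanto 2161-03-28
= -404
[in] unitron.express 4773 yd km
= 5455539/1250000
[in] cruncher.raiseby 43/10
= -31467/160
[in] cruncher.begin -37
= -37

Answer: acc=-31467/160


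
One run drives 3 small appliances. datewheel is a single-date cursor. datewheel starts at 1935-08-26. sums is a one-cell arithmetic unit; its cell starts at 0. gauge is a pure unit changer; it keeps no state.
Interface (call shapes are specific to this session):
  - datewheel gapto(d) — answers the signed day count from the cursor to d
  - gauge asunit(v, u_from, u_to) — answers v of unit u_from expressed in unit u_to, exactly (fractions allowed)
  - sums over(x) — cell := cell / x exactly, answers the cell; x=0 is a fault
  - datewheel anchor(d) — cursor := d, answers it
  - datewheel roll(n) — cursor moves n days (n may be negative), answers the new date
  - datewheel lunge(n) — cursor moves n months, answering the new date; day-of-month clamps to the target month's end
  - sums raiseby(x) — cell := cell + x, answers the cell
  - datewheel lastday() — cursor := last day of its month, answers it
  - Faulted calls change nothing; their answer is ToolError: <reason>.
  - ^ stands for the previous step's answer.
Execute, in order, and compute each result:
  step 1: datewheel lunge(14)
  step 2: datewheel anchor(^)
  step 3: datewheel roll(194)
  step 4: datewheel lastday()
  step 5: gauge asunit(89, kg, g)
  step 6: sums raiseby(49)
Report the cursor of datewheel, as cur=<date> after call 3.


Next I call datewheel lunge on n→14, → 1936-10-26.
I try datewheel anchor on d→^, and observe 1936-10-26.
I run datewheel roll on n→194, and get 1937-05-08.
Calling datewheel lastday, and observe 1937-05-31.
I call gauge asunit on v→89, u_from→kg, u_to→g, giving 89000.
I call sums raiseby on x→49, yielding 49.

Answer: cur=1937-05-08


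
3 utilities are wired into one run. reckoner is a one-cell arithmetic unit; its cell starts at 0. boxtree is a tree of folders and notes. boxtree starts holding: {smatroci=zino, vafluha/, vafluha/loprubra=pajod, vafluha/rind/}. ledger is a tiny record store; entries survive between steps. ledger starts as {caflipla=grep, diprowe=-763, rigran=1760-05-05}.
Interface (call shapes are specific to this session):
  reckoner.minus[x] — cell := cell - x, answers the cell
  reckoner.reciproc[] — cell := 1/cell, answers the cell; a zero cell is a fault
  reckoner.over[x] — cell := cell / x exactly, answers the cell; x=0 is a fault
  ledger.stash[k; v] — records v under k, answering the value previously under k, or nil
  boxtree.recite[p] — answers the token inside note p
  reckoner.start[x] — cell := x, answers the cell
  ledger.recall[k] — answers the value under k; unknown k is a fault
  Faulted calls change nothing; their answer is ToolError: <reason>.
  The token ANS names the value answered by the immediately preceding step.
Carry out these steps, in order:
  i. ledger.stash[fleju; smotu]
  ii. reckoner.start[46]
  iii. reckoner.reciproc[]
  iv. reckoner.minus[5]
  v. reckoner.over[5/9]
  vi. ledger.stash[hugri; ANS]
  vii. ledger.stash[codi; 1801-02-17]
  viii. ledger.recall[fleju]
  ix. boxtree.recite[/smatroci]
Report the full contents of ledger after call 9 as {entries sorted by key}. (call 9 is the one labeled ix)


Answer: {caflipla=grep, codi=1801-02-17, diprowe=-763, fleju=smotu, hugri=-2061/230, rigran=1760-05-05}

Derivation:
Step: ledger.stash[k: fleju; v: smotu]
Result: nil
Step: reckoner.start[x: 46]
Result: 46
Step: reckoner.reciproc[]
Result: 1/46
Step: reckoner.minus[x: 5]
Result: -229/46
Step: reckoner.over[x: 5/9]
Result: -2061/230
Step: ledger.stash[k: hugri; v: ANS]
Result: nil
Step: ledger.stash[k: codi; v: 1801-02-17]
Result: nil
Step: ledger.recall[k: fleju]
Result: smotu
Step: boxtree.recite[p: /smatroci]
Result: zino
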